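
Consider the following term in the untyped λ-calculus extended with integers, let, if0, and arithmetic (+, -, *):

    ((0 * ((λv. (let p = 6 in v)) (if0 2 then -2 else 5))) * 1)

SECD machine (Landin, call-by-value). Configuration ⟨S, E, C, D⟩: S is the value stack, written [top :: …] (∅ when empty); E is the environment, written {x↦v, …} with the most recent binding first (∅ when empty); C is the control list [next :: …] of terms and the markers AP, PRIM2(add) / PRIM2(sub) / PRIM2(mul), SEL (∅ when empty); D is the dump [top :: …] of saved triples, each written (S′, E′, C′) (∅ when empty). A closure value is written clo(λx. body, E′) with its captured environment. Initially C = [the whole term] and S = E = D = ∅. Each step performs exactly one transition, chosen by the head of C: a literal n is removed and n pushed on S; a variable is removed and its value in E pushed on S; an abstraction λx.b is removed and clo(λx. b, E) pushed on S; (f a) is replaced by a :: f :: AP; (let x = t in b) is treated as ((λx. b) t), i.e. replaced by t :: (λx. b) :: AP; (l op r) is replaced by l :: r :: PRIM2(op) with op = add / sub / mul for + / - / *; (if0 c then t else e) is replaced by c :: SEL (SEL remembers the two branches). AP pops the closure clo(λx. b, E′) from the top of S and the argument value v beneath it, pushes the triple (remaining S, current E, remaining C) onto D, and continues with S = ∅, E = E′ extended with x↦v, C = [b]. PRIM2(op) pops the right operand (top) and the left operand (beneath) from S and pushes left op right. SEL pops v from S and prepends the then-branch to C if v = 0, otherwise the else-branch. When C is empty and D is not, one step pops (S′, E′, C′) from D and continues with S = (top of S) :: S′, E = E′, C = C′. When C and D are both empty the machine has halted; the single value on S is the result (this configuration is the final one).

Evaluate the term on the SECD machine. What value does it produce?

step 0: ⟨S=∅; E=∅; C=[((0 * ((λv. (let p = 6 in v)) (if0 2 then -2 else 5))) * 1)]; D=∅⟩
step 1: ⟨S=∅; E=∅; C=[(0 * ((λv. (let p = 6 in v)) (if0 2 then -2 else 5))) :: 1 :: PRIM2(mul)]; D=∅⟩
step 2: ⟨S=∅; E=∅; C=[0 :: ((λv. (let p = 6 in v)) (if0 2 then -2 else 5)) :: PRIM2(mul) :: 1 :: PRIM2(mul)]; D=∅⟩
step 3: ⟨S=[0]; E=∅; C=[((λv. (let p = 6 in v)) (if0 2 then -2 else 5)) :: PRIM2(mul) :: 1 :: PRIM2(mul)]; D=∅⟩
step 4: ⟨S=[0]; E=∅; C=[(if0 2 then -2 else 5) :: (λv. (let p = 6 in v)) :: AP :: PRIM2(mul) :: 1 :: PRIM2(mul)]; D=∅⟩
step 5: ⟨S=[0]; E=∅; C=[2 :: SEL :: (λv. (let p = 6 in v)) :: AP :: PRIM2(mul) :: 1 :: PRIM2(mul)]; D=∅⟩
step 6: ⟨S=[2 :: 0]; E=∅; C=[SEL :: (λv. (let p = 6 in v)) :: AP :: PRIM2(mul) :: 1 :: PRIM2(mul)]; D=∅⟩
step 7: ⟨S=[0]; E=∅; C=[5 :: (λv. (let p = 6 in v)) :: AP :: PRIM2(mul) :: 1 :: PRIM2(mul)]; D=∅⟩
step 8: ⟨S=[5 :: 0]; E=∅; C=[(λv. (let p = 6 in v)) :: AP :: PRIM2(mul) :: 1 :: PRIM2(mul)]; D=∅⟩
step 9: ⟨S=[clo(λv. (let p = 6 in v), ∅) :: 5 :: 0]; E=∅; C=[AP :: PRIM2(mul) :: 1 :: PRIM2(mul)]; D=∅⟩
step 10: ⟨S=∅; E={v↦5}; C=[(let p = 6 in v)]; D=[([0], ∅, [PRIM2(mul) :: 1 :: PRIM2(mul)])]⟩
step 11: ⟨S=∅; E={v↦5}; C=[6 :: (λp. v) :: AP]; D=[([0], ∅, [PRIM2(mul) :: 1 :: PRIM2(mul)])]⟩
step 12: ⟨S=[6]; E={v↦5}; C=[(λp. v) :: AP]; D=[([0], ∅, [PRIM2(mul) :: 1 :: PRIM2(mul)])]⟩
step 13: ⟨S=[clo(λp. v, {v↦5}) :: 6]; E={v↦5}; C=[AP]; D=[([0], ∅, [PRIM2(mul) :: 1 :: PRIM2(mul)])]⟩
step 14: ⟨S=∅; E={p↦6, v↦5}; C=[v]; D=[(∅, {v↦5}, ∅) :: ([0], ∅, [PRIM2(mul) :: 1 :: PRIM2(mul)])]⟩
step 15: ⟨S=[5]; E={p↦6, v↦5}; C=∅; D=[(∅, {v↦5}, ∅) :: ([0], ∅, [PRIM2(mul) :: 1 :: PRIM2(mul)])]⟩
step 16: ⟨S=[5]; E={v↦5}; C=∅; D=[([0], ∅, [PRIM2(mul) :: 1 :: PRIM2(mul)])]⟩
step 17: ⟨S=[5 :: 0]; E=∅; C=[PRIM2(mul) :: 1 :: PRIM2(mul)]; D=∅⟩
step 18: ⟨S=[0]; E=∅; C=[1 :: PRIM2(mul)]; D=∅⟩
step 19: ⟨S=[1 :: 0]; E=∅; C=[PRIM2(mul)]; D=∅⟩
step 20: ⟨S=[0]; E=∅; C=∅; D=∅⟩
→ final value 0

Answer: 0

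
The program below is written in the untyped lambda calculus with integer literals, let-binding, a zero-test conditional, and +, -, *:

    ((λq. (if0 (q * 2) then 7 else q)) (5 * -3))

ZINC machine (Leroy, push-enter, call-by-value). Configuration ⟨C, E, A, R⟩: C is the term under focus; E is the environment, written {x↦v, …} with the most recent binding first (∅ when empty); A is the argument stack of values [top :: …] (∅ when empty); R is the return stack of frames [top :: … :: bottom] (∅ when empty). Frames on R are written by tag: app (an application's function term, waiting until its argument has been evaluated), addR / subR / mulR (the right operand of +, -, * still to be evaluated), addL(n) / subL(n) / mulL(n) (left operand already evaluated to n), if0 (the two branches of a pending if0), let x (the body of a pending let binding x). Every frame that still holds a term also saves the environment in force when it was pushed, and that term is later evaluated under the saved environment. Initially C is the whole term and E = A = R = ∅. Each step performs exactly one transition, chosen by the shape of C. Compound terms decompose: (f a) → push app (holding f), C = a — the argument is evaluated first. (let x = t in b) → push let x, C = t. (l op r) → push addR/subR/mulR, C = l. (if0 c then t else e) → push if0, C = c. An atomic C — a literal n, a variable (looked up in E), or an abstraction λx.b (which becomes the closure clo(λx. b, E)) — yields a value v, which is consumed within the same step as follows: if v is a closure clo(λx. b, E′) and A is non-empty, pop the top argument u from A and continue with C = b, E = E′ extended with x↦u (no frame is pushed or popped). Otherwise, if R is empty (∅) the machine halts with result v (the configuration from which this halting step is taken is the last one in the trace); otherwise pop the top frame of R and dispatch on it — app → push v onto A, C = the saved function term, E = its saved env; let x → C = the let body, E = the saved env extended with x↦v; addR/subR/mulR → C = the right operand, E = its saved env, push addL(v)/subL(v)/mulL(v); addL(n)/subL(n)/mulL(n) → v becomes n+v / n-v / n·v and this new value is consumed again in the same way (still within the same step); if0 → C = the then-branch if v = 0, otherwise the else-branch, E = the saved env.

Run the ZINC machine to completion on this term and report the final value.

Answer: -15

Execution trace:
[0] [C=((λq. (if0 (q * 2) then 7 else q)) (5 * -3)) | E=∅ | A=∅ | R=∅]
[1] [C=(5 * -3) | E=∅ | A=∅ | R=[app]]
[2] [C=5 | E=∅ | A=∅ | R=[mulR :: app]]
[3] [C=-3 | E=∅ | A=∅ | R=[mulL(5) :: app]]
[4] [C=(λq. (if0 (q * 2) then 7 else q)) | E=∅ | A=[-15] | R=∅]
[5] [C=(if0 (q * 2) then 7 else q) | E={q↦-15} | A=∅ | R=∅]
[6] [C=(q * 2) | E={q↦-15} | A=∅ | R=[if0]]
[7] [C=q | E={q↦-15} | A=∅ | R=[mulR :: if0]]
[8] [C=2 | E={q↦-15} | A=∅ | R=[mulL(-15) :: if0]]
[9] [C=q | E={q↦-15} | A=∅ | R=∅]
→ final value -15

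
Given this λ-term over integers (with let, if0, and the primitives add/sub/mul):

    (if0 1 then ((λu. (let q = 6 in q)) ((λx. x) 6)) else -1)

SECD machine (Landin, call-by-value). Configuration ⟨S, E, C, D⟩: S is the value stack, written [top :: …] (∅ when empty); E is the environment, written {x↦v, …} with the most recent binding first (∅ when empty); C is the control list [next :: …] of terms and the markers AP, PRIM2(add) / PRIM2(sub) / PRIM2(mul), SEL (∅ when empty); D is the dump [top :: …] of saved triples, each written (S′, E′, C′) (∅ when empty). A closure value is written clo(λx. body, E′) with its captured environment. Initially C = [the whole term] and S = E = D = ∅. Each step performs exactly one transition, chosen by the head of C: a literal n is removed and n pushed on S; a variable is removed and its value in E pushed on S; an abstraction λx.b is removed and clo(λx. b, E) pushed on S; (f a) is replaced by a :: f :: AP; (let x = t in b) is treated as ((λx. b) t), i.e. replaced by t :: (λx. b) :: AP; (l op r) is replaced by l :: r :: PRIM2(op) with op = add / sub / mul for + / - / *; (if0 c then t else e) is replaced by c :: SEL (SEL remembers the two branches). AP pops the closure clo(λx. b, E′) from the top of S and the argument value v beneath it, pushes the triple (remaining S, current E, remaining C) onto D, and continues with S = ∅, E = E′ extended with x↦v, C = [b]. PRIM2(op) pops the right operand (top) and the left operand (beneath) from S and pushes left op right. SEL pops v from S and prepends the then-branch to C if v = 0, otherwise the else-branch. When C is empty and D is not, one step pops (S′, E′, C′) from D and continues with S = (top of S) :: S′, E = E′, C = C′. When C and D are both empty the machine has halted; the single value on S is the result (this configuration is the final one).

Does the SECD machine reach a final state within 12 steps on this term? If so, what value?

Answer: -1

Execution trace:
0. <S=∅, E=∅, C=[(if0 1 then ((λu. (let q = 6 in q)) ((λx. x) 6)) else -1)], D=∅>
1. <S=∅, E=∅, C=[1 :: SEL], D=∅>
2. <S=[1], E=∅, C=[SEL], D=∅>
3. <S=∅, E=∅, C=[-1], D=∅>
4. <S=[-1], E=∅, C=∅, D=∅>
→ final value -1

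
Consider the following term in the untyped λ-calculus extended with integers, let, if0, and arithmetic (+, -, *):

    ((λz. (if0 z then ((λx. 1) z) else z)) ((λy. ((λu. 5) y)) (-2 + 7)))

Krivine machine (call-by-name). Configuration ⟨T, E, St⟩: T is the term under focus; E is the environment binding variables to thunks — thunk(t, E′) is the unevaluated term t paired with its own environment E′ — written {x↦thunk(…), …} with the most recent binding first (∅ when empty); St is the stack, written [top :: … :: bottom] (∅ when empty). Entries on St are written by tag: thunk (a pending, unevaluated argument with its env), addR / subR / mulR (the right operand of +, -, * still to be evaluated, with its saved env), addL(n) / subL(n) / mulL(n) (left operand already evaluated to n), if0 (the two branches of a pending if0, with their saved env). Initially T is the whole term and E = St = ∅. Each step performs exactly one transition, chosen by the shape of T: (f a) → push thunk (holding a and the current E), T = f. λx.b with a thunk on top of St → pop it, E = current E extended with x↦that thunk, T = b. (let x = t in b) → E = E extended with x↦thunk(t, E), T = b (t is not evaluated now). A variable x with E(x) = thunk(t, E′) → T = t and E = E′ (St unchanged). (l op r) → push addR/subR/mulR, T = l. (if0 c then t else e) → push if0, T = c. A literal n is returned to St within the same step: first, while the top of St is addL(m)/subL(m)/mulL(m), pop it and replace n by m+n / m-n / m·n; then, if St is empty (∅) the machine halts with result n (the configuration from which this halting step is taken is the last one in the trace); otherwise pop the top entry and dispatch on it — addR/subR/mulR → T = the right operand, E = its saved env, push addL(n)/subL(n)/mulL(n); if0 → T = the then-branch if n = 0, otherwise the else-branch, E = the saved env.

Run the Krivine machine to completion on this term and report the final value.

t=0: [T=((λz. (if0 z then ((λx. 1) z) else z)) ((λy. ((λu. 5) y)) (-2 + 7))) | E=∅ | St=∅]
t=1: [T=(λz. (if0 z then ((λx. 1) z) else z)) | E=∅ | St=[thunk]]
t=2: [T=(if0 z then ((λx. 1) z) else z) | E={z↦thunk(((λy. ((λu. 5) y)) (-2 + 7)), ∅)} | St=∅]
t=3: [T=z | E={z↦thunk(((λy. ((λu. 5) y)) (-2 + 7)), ∅)} | St=[if0]]
t=4: [T=((λy. ((λu. 5) y)) (-2 + 7)) | E=∅ | St=[if0]]
t=5: [T=(λy. ((λu. 5) y)) | E=∅ | St=[thunk :: if0]]
t=6: [T=((λu. 5) y) | E={y↦thunk((-2 + 7), ∅)} | St=[if0]]
t=7: [T=(λu. 5) | E={y↦thunk((-2 + 7), ∅)} | St=[thunk :: if0]]
t=8: [T=5 | E={u↦thunk(y, {y↦thunk((-2 + 7), ∅)}), y↦thunk((-2 + 7), ∅)} | St=[if0]]
t=9: [T=z | E={z↦thunk(((λy. ((λu. 5) y)) (-2 + 7)), ∅)} | St=∅]
t=10: [T=((λy. ((λu. 5) y)) (-2 + 7)) | E=∅ | St=∅]
t=11: [T=(λy. ((λu. 5) y)) | E=∅ | St=[thunk]]
t=12: [T=((λu. 5) y) | E={y↦thunk((-2 + 7), ∅)} | St=∅]
t=13: [T=(λu. 5) | E={y↦thunk((-2 + 7), ∅)} | St=[thunk]]
t=14: [T=5 | E={u↦thunk(y, {y↦thunk((-2 + 7), ∅)}), y↦thunk((-2 + 7), ∅)} | St=∅]
→ final value 5

Answer: 5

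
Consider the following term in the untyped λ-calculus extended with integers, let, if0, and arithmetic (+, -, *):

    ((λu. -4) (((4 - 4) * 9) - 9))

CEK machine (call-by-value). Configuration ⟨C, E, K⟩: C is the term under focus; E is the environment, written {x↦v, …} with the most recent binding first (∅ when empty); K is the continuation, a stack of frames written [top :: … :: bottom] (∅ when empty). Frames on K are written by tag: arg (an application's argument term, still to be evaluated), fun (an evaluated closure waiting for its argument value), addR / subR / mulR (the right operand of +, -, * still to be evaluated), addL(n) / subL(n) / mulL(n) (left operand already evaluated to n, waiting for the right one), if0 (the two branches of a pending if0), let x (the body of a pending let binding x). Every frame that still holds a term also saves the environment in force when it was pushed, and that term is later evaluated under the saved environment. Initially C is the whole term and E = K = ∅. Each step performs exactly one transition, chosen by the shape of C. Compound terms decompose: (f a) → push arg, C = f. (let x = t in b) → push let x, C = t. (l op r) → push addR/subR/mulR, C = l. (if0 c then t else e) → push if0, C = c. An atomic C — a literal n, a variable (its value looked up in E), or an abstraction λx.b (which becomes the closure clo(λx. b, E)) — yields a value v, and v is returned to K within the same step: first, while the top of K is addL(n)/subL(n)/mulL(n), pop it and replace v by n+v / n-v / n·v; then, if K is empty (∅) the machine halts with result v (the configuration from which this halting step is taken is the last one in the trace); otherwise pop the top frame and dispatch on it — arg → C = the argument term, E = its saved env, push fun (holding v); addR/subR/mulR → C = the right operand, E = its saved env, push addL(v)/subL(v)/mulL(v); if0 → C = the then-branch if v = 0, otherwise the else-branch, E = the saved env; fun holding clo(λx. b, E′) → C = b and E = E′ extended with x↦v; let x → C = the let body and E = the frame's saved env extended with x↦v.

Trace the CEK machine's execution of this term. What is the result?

step 0: [C=((λu. -4) (((4 - 4) * 9) - 9)) | E=∅ | K=∅]
step 1: [C=(λu. -4) | E=∅ | K=[arg]]
step 2: [C=(((4 - 4) * 9) - 9) | E=∅ | K=[fun]]
step 3: [C=((4 - 4) * 9) | E=∅ | K=[subR :: fun]]
step 4: [C=(4 - 4) | E=∅ | K=[mulR :: subR :: fun]]
step 5: [C=4 | E=∅ | K=[subR :: mulR :: subR :: fun]]
step 6: [C=4 | E=∅ | K=[subL(4) :: mulR :: subR :: fun]]
step 7: [C=9 | E=∅ | K=[mulL(0) :: subR :: fun]]
step 8: [C=9 | E=∅ | K=[subL(0) :: fun]]
step 9: [C=-4 | E={u↦-9} | K=∅]
→ final value -4

Answer: -4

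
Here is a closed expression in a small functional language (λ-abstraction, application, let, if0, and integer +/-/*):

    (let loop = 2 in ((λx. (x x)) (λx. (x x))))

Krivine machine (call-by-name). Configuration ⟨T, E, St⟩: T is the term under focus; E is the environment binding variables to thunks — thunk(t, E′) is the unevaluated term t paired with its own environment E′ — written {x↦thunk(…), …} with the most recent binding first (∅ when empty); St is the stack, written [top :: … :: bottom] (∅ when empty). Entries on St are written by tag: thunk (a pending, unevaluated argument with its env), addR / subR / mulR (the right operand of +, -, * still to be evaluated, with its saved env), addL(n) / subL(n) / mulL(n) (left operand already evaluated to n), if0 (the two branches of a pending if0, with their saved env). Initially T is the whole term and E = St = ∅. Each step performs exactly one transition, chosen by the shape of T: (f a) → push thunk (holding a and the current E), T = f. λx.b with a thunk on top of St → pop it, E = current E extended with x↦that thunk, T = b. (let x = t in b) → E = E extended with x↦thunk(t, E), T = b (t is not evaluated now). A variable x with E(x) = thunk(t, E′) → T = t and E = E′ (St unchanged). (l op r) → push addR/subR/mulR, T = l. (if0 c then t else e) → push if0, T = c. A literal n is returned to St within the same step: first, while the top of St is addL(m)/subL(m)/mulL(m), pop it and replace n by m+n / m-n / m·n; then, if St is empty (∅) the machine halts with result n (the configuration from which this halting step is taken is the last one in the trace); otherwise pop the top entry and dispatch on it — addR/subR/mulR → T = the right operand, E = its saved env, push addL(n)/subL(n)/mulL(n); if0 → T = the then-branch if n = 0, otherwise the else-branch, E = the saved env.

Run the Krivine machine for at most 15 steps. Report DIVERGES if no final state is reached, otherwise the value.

t=0: ⟨T=(let loop = 2 in ((λx. (x x)) (λx. (x x)))); E=∅; St=∅⟩
t=1: ⟨T=((λx. (x x)) (λx. (x x))); E={loop↦thunk(2, ∅)}; St=∅⟩
t=2: ⟨T=(λx. (x x)); E={loop↦thunk(2, ∅)}; St=[thunk]⟩
t=3: ⟨T=(x x); E={x↦thunk((λx. (x x)), {loop↦thunk(2, ∅)}), loop↦thunk(2, ∅)}; St=∅⟩
t=4: ⟨T=x; E={x↦thunk((λx. (x x)), {loop↦thunk(2, ∅)}), loop↦thunk(2, ∅)}; St=[thunk]⟩
t=5: ⟨T=(λx. (x x)); E={loop↦thunk(2, ∅)}; St=[thunk]⟩
t=6: ⟨T=(x x); E={x↦thunk(x, {x↦thunk((λx. (x x)), {loop↦thunk(2, ∅)}), loop↦thunk(2, ∅)}), loop↦thunk(2, ∅)}; St=∅⟩
t=7: ⟨T=x; E={x↦thunk(x, {x↦thunk((λx. (x x)), {loop↦thunk(2, ∅)}), loop↦thunk(2, ∅)}), loop↦thunk(2, ∅)}; St=[thunk]⟩
t=8: ⟨T=x; E={x↦thunk((λx. (x x)), {loop↦thunk(2, ∅)}), loop↦thunk(2, ∅)}; St=[thunk]⟩
t=9: ⟨T=(λx. (x x)); E={loop↦thunk(2, ∅)}; St=[thunk]⟩
t=10: ⟨T=(x x); E={x↦thunk(x, {x↦thunk(x, {x↦thunk((λx. (x x)), {loop↦thunk(2, ∅)}), loop↦thunk(2, ∅)}), loop↦thunk(2, ∅)}), loop↦thunk(2, ∅)}; St=∅⟩
t=11: ⟨T=x; E={x↦thunk(x, {x↦thunk(x, {x↦thunk((λx. (x x)), {loop↦thunk(2, ∅)}), loop↦thunk(2, ∅)}), loop↦thunk(2, ∅)}), loop↦thunk(2, ∅)}; St=[thunk]⟩
t=12: ⟨T=x; E={x↦thunk(x, {x↦thunk((λx. (x x)), {loop↦thunk(2, ∅)}), loop↦thunk(2, ∅)}), loop↦thunk(2, ∅)}; St=[thunk]⟩
t=13: ⟨T=x; E={x↦thunk((λx. (x x)), {loop↦thunk(2, ∅)}), loop↦thunk(2, ∅)}; St=[thunk]⟩
t=14: ⟨T=(λx. (x x)); E={loop↦thunk(2, ∅)}; St=[thunk]⟩
t=15: ⟨T=(x x); E={x↦thunk(x, {x↦thunk(x, {x↦thunk(x, {x↦thunk((λx. (x x)), {loop↦thunk(2, ∅)}), loop↦thunk(2, ∅)}), loop↦thunk(2, ∅)}), loop↦thunk(2, ∅)}), loop↦thunk(2, ∅)}; St=∅⟩
→ 15 transitions taken and the configuration is still not final: no result within 15 steps

Answer: DIVERGES (no final state within 15 steps)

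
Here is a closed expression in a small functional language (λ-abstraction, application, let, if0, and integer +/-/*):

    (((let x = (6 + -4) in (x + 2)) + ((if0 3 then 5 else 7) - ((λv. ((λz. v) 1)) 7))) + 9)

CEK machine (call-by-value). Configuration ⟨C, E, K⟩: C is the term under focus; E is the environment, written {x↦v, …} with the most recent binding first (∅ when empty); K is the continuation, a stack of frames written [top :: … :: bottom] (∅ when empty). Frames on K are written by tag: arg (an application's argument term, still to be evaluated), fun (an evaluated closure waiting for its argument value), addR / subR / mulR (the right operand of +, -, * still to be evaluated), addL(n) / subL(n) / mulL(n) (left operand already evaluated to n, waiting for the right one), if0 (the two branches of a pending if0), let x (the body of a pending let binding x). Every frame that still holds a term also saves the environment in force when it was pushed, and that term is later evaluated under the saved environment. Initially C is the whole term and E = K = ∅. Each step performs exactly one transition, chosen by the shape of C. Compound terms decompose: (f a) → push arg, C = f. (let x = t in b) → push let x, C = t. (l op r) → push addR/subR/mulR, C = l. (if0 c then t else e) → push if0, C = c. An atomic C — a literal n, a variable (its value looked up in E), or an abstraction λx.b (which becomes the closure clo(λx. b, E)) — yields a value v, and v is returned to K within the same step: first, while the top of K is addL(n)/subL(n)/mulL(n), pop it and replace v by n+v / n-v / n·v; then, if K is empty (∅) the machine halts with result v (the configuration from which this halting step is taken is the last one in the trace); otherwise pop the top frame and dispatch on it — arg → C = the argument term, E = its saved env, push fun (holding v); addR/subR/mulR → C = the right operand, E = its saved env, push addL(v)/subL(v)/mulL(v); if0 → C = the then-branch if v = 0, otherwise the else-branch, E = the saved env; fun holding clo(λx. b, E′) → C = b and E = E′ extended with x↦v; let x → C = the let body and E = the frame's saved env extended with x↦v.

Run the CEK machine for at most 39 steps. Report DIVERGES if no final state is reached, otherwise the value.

t=0: [C=(((let x = (6 + -4) in (x + 2)) + ((if0 3 then 5 else 7) - ((λv. ((λz. v) 1)) 7))) + 9) | E=∅ | K=∅]
t=1: [C=((let x = (6 + -4) in (x + 2)) + ((if0 3 then 5 else 7) - ((λv. ((λz. v) 1)) 7))) | E=∅ | K=[addR]]
t=2: [C=(let x = (6 + -4) in (x + 2)) | E=∅ | K=[addR :: addR]]
t=3: [C=(6 + -4) | E=∅ | K=[let x :: addR :: addR]]
t=4: [C=6 | E=∅ | K=[addR :: let x :: addR :: addR]]
t=5: [C=-4 | E=∅ | K=[addL(6) :: let x :: addR :: addR]]
t=6: [C=(x + 2) | E={x↦2} | K=[addR :: addR]]
t=7: [C=x | E={x↦2} | K=[addR :: addR :: addR]]
t=8: [C=2 | E={x↦2} | K=[addL(2) :: addR :: addR]]
t=9: [C=((if0 3 then 5 else 7) - ((λv. ((λz. v) 1)) 7)) | E=∅ | K=[addL(4) :: addR]]
t=10: [C=(if0 3 then 5 else 7) | E=∅ | K=[subR :: addL(4) :: addR]]
t=11: [C=3 | E=∅ | K=[if0 :: subR :: addL(4) :: addR]]
t=12: [C=7 | E=∅ | K=[subR :: addL(4) :: addR]]
t=13: [C=((λv. ((λz. v) 1)) 7) | E=∅ | K=[subL(7) :: addL(4) :: addR]]
t=14: [C=(λv. ((λz. v) 1)) | E=∅ | K=[arg :: subL(7) :: addL(4) :: addR]]
t=15: [C=7 | E=∅ | K=[fun :: subL(7) :: addL(4) :: addR]]
t=16: [C=((λz. v) 1) | E={v↦7} | K=[subL(7) :: addL(4) :: addR]]
t=17: [C=(λz. v) | E={v↦7} | K=[arg :: subL(7) :: addL(4) :: addR]]
t=18: [C=1 | E={v↦7} | K=[fun :: subL(7) :: addL(4) :: addR]]
t=19: [C=v | E={z↦1, v↦7} | K=[subL(7) :: addL(4) :: addR]]
t=20: [C=9 | E=∅ | K=[addL(4)]]
→ final value 13

Answer: 13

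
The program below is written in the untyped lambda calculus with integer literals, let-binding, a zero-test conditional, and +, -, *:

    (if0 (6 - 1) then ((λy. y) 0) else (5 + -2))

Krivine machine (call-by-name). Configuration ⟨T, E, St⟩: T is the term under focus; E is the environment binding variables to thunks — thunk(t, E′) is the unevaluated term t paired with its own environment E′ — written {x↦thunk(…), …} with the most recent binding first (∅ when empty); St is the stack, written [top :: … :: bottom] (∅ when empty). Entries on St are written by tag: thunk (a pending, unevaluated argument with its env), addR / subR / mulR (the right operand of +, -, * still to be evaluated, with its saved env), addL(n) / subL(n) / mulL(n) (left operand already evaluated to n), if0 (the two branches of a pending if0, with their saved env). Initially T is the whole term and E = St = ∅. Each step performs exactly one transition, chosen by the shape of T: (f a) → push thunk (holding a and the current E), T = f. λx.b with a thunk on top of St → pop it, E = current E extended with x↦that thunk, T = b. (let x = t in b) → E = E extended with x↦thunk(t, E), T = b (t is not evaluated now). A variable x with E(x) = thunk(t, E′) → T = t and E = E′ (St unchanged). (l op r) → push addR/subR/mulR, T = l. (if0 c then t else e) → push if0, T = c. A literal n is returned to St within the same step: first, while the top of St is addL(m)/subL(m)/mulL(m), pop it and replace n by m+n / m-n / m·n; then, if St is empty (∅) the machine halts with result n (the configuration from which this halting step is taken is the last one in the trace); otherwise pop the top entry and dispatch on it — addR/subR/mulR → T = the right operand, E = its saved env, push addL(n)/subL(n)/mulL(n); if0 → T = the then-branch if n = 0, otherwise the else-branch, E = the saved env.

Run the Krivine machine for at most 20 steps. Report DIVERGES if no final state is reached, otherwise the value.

0. <T=(if0 (6 - 1) then ((λy. y) 0) else (5 + -2)), E=∅, St=∅>
1. <T=(6 - 1), E=∅, St=[if0]>
2. <T=6, E=∅, St=[subR :: if0]>
3. <T=1, E=∅, St=[subL(6) :: if0]>
4. <T=(5 + -2), E=∅, St=∅>
5. <T=5, E=∅, St=[addR]>
6. <T=-2, E=∅, St=[addL(5)]>
→ final value 3

Answer: 3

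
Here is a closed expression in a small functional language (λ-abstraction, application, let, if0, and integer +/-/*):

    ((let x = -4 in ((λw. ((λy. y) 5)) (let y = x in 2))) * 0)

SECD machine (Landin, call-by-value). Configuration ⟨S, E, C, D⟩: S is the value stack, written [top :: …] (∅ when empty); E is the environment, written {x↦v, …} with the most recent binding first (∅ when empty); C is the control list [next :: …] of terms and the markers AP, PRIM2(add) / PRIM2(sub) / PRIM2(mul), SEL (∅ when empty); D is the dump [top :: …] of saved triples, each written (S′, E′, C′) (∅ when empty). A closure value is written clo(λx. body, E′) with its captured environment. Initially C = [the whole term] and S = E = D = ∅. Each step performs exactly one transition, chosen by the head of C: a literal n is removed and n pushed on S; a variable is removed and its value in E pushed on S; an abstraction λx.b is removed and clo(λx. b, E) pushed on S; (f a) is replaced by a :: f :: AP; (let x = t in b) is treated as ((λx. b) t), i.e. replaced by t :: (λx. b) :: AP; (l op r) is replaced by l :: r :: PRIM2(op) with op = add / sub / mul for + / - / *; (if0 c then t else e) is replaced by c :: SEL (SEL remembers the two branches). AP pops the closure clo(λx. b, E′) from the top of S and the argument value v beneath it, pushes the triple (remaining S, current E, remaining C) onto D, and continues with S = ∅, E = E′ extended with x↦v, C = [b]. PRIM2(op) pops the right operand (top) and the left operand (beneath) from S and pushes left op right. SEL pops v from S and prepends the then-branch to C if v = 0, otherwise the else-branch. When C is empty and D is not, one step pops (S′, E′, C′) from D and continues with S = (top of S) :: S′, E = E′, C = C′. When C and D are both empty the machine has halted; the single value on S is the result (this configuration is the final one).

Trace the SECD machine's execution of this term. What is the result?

Answer: 0

Derivation:
step 0: [S=∅ | E=∅ | C=[((let x = -4 in ((λw. ((λy. y) 5)) (let y = x in 2))) * 0)] | D=∅]
step 1: [S=∅ | E=∅ | C=[(let x = -4 in ((λw. ((λy. y) 5)) (let y = x in 2))) :: 0 :: PRIM2(mul)] | D=∅]
step 2: [S=∅ | E=∅ | C=[-4 :: (λx. ((λw. ((λy. y) 5)) (let y = x in 2))) :: AP :: 0 :: PRIM2(mul)] | D=∅]
step 3: [S=[-4] | E=∅ | C=[(λx. ((λw. ((λy. y) 5)) (let y = x in 2))) :: AP :: 0 :: PRIM2(mul)] | D=∅]
step 4: [S=[clo(λx. ((λw. ((λy. y) 5)) (let y = x in 2)), ∅) :: -4] | E=∅ | C=[AP :: 0 :: PRIM2(mul)] | D=∅]
step 5: [S=∅ | E={x↦-4} | C=[((λw. ((λy. y) 5)) (let y = x in 2))] | D=[(∅, ∅, [0 :: PRIM2(mul)])]]
step 6: [S=∅ | E={x↦-4} | C=[(let y = x in 2) :: (λw. ((λy. y) 5)) :: AP] | D=[(∅, ∅, [0 :: PRIM2(mul)])]]
step 7: [S=∅ | E={x↦-4} | C=[x :: (λy. 2) :: AP :: (λw. ((λy. y) 5)) :: AP] | D=[(∅, ∅, [0 :: PRIM2(mul)])]]
step 8: [S=[-4] | E={x↦-4} | C=[(λy. 2) :: AP :: (λw. ((λy. y) 5)) :: AP] | D=[(∅, ∅, [0 :: PRIM2(mul)])]]
step 9: [S=[clo(λy. 2, {x↦-4}) :: -4] | E={x↦-4} | C=[AP :: (λw. ((λy. y) 5)) :: AP] | D=[(∅, ∅, [0 :: PRIM2(mul)])]]
step 10: [S=∅ | E={y↦-4, x↦-4} | C=[2] | D=[(∅, {x↦-4}, [(λw. ((λy. y) 5)) :: AP]) :: (∅, ∅, [0 :: PRIM2(mul)])]]
step 11: [S=[2] | E={y↦-4, x↦-4} | C=∅ | D=[(∅, {x↦-4}, [(λw. ((λy. y) 5)) :: AP]) :: (∅, ∅, [0 :: PRIM2(mul)])]]
step 12: [S=[2] | E={x↦-4} | C=[(λw. ((λy. y) 5)) :: AP] | D=[(∅, ∅, [0 :: PRIM2(mul)])]]
step 13: [S=[clo(λw. ((λy. y) 5), {x↦-4}) :: 2] | E={x↦-4} | C=[AP] | D=[(∅, ∅, [0 :: PRIM2(mul)])]]
step 14: [S=∅ | E={w↦2, x↦-4} | C=[((λy. y) 5)] | D=[(∅, {x↦-4}, ∅) :: (∅, ∅, [0 :: PRIM2(mul)])]]
step 15: [S=∅ | E={w↦2, x↦-4} | C=[5 :: (λy. y) :: AP] | D=[(∅, {x↦-4}, ∅) :: (∅, ∅, [0 :: PRIM2(mul)])]]
step 16: [S=[5] | E={w↦2, x↦-4} | C=[(λy. y) :: AP] | D=[(∅, {x↦-4}, ∅) :: (∅, ∅, [0 :: PRIM2(mul)])]]
step 17: [S=[clo(λy. y, {w↦2, x↦-4}) :: 5] | E={w↦2, x↦-4} | C=[AP] | D=[(∅, {x↦-4}, ∅) :: (∅, ∅, [0 :: PRIM2(mul)])]]
step 18: [S=∅ | E={y↦5, w↦2, x↦-4} | C=[y] | D=[(∅, {w↦2, x↦-4}, ∅) :: (∅, {x↦-4}, ∅) :: (∅, ∅, [0 :: PRIM2(mul)])]]
step 19: [S=[5] | E={y↦5, w↦2, x↦-4} | C=∅ | D=[(∅, {w↦2, x↦-4}, ∅) :: (∅, {x↦-4}, ∅) :: (∅, ∅, [0 :: PRIM2(mul)])]]
step 20: [S=[5] | E={w↦2, x↦-4} | C=∅ | D=[(∅, {x↦-4}, ∅) :: (∅, ∅, [0 :: PRIM2(mul)])]]
step 21: [S=[5] | E={x↦-4} | C=∅ | D=[(∅, ∅, [0 :: PRIM2(mul)])]]
step 22: [S=[5] | E=∅ | C=[0 :: PRIM2(mul)] | D=∅]
step 23: [S=[0 :: 5] | E=∅ | C=[PRIM2(mul)] | D=∅]
step 24: [S=[0] | E=∅ | C=∅ | D=∅]
→ final value 0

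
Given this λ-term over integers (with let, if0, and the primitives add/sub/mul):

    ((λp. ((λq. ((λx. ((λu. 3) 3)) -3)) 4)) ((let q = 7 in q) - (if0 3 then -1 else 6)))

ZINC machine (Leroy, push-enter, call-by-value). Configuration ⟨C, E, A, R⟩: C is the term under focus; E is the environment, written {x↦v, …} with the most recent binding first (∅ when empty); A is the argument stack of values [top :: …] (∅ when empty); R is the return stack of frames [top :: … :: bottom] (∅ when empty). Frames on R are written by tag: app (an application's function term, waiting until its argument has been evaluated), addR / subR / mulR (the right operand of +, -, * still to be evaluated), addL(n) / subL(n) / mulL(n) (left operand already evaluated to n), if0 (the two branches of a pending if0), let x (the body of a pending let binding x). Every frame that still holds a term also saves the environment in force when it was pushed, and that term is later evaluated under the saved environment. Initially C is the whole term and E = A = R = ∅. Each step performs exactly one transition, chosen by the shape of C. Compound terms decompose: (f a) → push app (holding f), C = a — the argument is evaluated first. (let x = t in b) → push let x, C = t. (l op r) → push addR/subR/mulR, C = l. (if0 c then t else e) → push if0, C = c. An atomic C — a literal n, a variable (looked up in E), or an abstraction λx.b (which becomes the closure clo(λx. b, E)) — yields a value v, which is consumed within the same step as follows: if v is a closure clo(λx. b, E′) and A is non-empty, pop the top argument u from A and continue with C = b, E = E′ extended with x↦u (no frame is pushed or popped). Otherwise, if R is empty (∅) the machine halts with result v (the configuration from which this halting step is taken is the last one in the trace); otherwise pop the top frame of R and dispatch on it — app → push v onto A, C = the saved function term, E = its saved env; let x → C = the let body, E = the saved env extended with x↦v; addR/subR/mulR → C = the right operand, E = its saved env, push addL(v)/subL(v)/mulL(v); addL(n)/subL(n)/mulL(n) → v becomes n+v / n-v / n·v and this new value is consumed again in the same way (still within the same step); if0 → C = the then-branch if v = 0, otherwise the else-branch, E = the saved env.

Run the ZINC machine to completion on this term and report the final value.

Answer: 3

Machine steps:
0. [C=((λp. ((λq. ((λx. ((λu. 3) 3)) -3)) 4)) ((let q = 7 in q) - (if0 3 then -1 else 6))) | E=∅ | A=∅ | R=∅]
1. [C=((let q = 7 in q) - (if0 3 then -1 else 6)) | E=∅ | A=∅ | R=[app]]
2. [C=(let q = 7 in q) | E=∅ | A=∅ | R=[subR :: app]]
3. [C=7 | E=∅ | A=∅ | R=[let q :: subR :: app]]
4. [C=q | E={q↦7} | A=∅ | R=[subR :: app]]
5. [C=(if0 3 then -1 else 6) | E=∅ | A=∅ | R=[subL(7) :: app]]
6. [C=3 | E=∅ | A=∅ | R=[if0 :: subL(7) :: app]]
7. [C=6 | E=∅ | A=∅ | R=[subL(7) :: app]]
8. [C=(λp. ((λq. ((λx. ((λu. 3) 3)) -3)) 4)) | E=∅ | A=[1] | R=∅]
9. [C=((λq. ((λx. ((λu. 3) 3)) -3)) 4) | E={p↦1} | A=∅ | R=∅]
10. [C=4 | E={p↦1} | A=∅ | R=[app]]
11. [C=(λq. ((λx. ((λu. 3) 3)) -3)) | E={p↦1} | A=[4] | R=∅]
12. [C=((λx. ((λu. 3) 3)) -3) | E={q↦4, p↦1} | A=∅ | R=∅]
13. [C=-3 | E={q↦4, p↦1} | A=∅ | R=[app]]
14. [C=(λx. ((λu. 3) 3)) | E={q↦4, p↦1} | A=[-3] | R=∅]
15. [C=((λu. 3) 3) | E={x↦-3, q↦4, p↦1} | A=∅ | R=∅]
16. [C=3 | E={x↦-3, q↦4, p↦1} | A=∅ | R=[app]]
17. [C=(λu. 3) | E={x↦-3, q↦4, p↦1} | A=[3] | R=∅]
18. [C=3 | E={u↦3, x↦-3, q↦4, p↦1} | A=∅ | R=∅]
→ final value 3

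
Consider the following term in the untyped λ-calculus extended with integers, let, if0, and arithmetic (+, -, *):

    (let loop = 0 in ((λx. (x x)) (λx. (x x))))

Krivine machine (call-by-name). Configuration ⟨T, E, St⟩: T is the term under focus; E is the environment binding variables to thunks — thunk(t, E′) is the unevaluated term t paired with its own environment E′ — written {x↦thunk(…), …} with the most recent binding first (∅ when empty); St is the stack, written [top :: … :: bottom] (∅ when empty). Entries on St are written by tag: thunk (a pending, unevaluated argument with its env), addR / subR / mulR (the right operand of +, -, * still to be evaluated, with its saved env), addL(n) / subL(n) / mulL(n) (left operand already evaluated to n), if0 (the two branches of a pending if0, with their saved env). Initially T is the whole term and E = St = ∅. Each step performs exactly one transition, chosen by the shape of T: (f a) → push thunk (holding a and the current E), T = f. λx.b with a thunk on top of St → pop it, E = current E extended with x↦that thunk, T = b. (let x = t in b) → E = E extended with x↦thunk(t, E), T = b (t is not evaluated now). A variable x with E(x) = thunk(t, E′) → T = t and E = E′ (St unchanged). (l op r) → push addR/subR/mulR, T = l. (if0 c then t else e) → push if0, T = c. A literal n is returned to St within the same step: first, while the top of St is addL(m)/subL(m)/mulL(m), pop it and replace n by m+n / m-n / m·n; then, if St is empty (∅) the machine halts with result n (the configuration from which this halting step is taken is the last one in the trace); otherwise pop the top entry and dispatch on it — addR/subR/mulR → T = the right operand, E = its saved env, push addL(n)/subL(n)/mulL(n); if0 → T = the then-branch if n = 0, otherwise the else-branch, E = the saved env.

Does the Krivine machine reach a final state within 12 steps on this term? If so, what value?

step 0: [T=(let loop = 0 in ((λx. (x x)) (λx. (x x)))) | E=∅ | St=∅]
step 1: [T=((λx. (x x)) (λx. (x x))) | E={loop↦thunk(0, ∅)} | St=∅]
step 2: [T=(λx. (x x)) | E={loop↦thunk(0, ∅)} | St=[thunk]]
step 3: [T=(x x) | E={x↦thunk((λx. (x x)), {loop↦thunk(0, ∅)}), loop↦thunk(0, ∅)} | St=∅]
step 4: [T=x | E={x↦thunk((λx. (x x)), {loop↦thunk(0, ∅)}), loop↦thunk(0, ∅)} | St=[thunk]]
step 5: [T=(λx. (x x)) | E={loop↦thunk(0, ∅)} | St=[thunk]]
step 6: [T=(x x) | E={x↦thunk(x, {x↦thunk((λx. (x x)), {loop↦thunk(0, ∅)}), loop↦thunk(0, ∅)}), loop↦thunk(0, ∅)} | St=∅]
step 7: [T=x | E={x↦thunk(x, {x↦thunk((λx. (x x)), {loop↦thunk(0, ∅)}), loop↦thunk(0, ∅)}), loop↦thunk(0, ∅)} | St=[thunk]]
step 8: [T=x | E={x↦thunk((λx. (x x)), {loop↦thunk(0, ∅)}), loop↦thunk(0, ∅)} | St=[thunk]]
step 9: [T=(λx. (x x)) | E={loop↦thunk(0, ∅)} | St=[thunk]]
step 10: [T=(x x) | E={x↦thunk(x, {x↦thunk(x, {x↦thunk((λx. (x x)), {loop↦thunk(0, ∅)}), loop↦thunk(0, ∅)}), loop↦thunk(0, ∅)}), loop↦thunk(0, ∅)} | St=∅]
step 11: [T=x | E={x↦thunk(x, {x↦thunk(x, {x↦thunk((λx. (x x)), {loop↦thunk(0, ∅)}), loop↦thunk(0, ∅)}), loop↦thunk(0, ∅)}), loop↦thunk(0, ∅)} | St=[thunk]]
step 12: [T=x | E={x↦thunk(x, {x↦thunk((λx. (x x)), {loop↦thunk(0, ∅)}), loop↦thunk(0, ∅)}), loop↦thunk(0, ∅)} | St=[thunk]]
→ 12 transitions taken and the configuration is still not final: no result within 12 steps

Answer: DIVERGES (no final state within 12 steps)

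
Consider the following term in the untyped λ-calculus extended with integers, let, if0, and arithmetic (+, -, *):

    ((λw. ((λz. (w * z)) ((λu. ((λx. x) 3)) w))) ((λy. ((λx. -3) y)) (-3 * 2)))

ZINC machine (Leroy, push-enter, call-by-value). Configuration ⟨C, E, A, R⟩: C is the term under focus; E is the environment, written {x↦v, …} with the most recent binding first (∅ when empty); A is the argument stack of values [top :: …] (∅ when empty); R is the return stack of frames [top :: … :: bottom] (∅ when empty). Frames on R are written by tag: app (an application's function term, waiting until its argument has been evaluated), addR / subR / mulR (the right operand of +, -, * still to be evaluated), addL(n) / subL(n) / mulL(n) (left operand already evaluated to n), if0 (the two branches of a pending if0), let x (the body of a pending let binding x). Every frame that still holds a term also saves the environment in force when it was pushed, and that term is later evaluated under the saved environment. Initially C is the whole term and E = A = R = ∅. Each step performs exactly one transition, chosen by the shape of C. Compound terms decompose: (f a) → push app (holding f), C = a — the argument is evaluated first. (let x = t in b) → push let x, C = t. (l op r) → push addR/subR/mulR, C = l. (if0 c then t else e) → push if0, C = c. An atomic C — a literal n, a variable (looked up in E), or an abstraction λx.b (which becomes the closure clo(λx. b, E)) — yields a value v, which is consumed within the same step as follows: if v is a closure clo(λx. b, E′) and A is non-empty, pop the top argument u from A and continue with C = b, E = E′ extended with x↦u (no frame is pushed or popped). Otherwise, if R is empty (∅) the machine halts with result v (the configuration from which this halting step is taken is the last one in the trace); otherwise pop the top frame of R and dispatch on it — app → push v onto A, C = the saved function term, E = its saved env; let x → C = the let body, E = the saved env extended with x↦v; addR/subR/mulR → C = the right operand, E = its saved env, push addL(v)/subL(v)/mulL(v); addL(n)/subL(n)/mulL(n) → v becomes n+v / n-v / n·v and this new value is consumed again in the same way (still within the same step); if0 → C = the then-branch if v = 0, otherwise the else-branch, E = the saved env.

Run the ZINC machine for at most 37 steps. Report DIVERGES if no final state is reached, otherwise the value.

Answer: -9

Derivation:
t=0: <C=((λw. ((λz. (w * z)) ((λu. ((λx. x) 3)) w))) ((λy. ((λx. -3) y)) (-3 * 2))), E=∅, A=∅, R=∅>
t=1: <C=((λy. ((λx. -3) y)) (-3 * 2)), E=∅, A=∅, R=[app]>
t=2: <C=(-3 * 2), E=∅, A=∅, R=[app :: app]>
t=3: <C=-3, E=∅, A=∅, R=[mulR :: app :: app]>
t=4: <C=2, E=∅, A=∅, R=[mulL(-3) :: app :: app]>
t=5: <C=(λy. ((λx. -3) y)), E=∅, A=[-6], R=[app]>
t=6: <C=((λx. -3) y), E={y↦-6}, A=∅, R=[app]>
t=7: <C=y, E={y↦-6}, A=∅, R=[app :: app]>
t=8: <C=(λx. -3), E={y↦-6}, A=[-6], R=[app]>
t=9: <C=-3, E={x↦-6, y↦-6}, A=∅, R=[app]>
t=10: <C=(λw. ((λz. (w * z)) ((λu. ((λx. x) 3)) w))), E=∅, A=[-3], R=∅>
t=11: <C=((λz. (w * z)) ((λu. ((λx. x) 3)) w)), E={w↦-3}, A=∅, R=∅>
t=12: <C=((λu. ((λx. x) 3)) w), E={w↦-3}, A=∅, R=[app]>
t=13: <C=w, E={w↦-3}, A=∅, R=[app :: app]>
t=14: <C=(λu. ((λx. x) 3)), E={w↦-3}, A=[-3], R=[app]>
t=15: <C=((λx. x) 3), E={u↦-3, w↦-3}, A=∅, R=[app]>
t=16: <C=3, E={u↦-3, w↦-3}, A=∅, R=[app :: app]>
t=17: <C=(λx. x), E={u↦-3, w↦-3}, A=[3], R=[app]>
t=18: <C=x, E={x↦3, u↦-3, w↦-3}, A=∅, R=[app]>
t=19: <C=(λz. (w * z)), E={w↦-3}, A=[3], R=∅>
t=20: <C=(w * z), E={z↦3, w↦-3}, A=∅, R=∅>
t=21: <C=w, E={z↦3, w↦-3}, A=∅, R=[mulR]>
t=22: <C=z, E={z↦3, w↦-3}, A=∅, R=[mulL(-3)]>
→ final value -9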